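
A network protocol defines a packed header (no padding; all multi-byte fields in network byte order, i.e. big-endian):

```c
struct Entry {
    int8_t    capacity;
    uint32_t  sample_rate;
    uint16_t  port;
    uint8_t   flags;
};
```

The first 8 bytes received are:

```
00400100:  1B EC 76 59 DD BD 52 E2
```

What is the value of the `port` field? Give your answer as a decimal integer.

`port` follows `capacity` (1 B), `sample_rate` (4 B), so it starts at offset 1 + 4 = 5 and occupies 2 bytes.
Bytes at offsets 5..6: BD 52.
Big-endian stores the most-significant byte at the lowest address.
The bytes are already most-significant first: 0xBD52.
0xBD52 = 48466.

48466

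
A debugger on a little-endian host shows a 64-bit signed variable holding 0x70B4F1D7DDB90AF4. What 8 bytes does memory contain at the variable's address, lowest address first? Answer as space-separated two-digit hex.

F4 0A B9 DD D7 F1 B4 70

Split into bytes (most-significant first): 70 B4 F1 D7 DD B9 0A F4.
In little-endian order the low byte comes first in memory.
So at ascending addresses the bytes are F4 0A B9 DD D7 F1 B4 70.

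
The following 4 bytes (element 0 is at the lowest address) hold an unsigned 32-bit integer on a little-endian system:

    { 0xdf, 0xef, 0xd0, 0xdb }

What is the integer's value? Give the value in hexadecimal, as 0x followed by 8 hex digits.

In little-endian order the low byte comes first in memory.
Reassemble most-significant byte first: DB D0 EF DF → 0xDBD0EFDF.

0xDBD0EFDF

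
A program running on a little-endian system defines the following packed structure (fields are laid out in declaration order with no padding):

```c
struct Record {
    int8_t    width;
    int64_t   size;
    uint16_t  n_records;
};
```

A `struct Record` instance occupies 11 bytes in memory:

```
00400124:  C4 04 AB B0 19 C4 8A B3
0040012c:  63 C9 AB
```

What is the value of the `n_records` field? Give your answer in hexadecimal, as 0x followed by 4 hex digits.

`n_records` follows `width` (1 B), `size` (8 B), so it starts at offset 1 + 8 = 9 and occupies 2 bytes.
Bytes at offsets 9..10: C9 AB.
Little-endian: lowest address holds the least-significant byte.
Reassemble most-significant byte first: AB C9 → 0xABC9.

0xABC9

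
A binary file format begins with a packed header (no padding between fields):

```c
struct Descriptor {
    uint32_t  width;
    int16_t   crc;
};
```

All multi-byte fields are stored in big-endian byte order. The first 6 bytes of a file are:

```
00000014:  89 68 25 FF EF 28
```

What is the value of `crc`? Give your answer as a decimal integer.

-4312

`crc` follows `width` (4 bytes), so it starts at byte offset 4 and occupies 2 bytes.
Bytes at offsets 4..5: EF 28.
Big-endian stores the most-significant byte at the lowest address.
The bytes are already most-significant first: 0xEF28.
Top bit is set, so as a signed 16-bit value this is 0xEF28 − 2^16 = -4312.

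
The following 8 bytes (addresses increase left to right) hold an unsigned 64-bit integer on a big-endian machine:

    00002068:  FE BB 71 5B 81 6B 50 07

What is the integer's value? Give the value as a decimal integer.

18355389344105844743

Big-endian stores the most-significant byte at the lowest address.
The bytes are already most-significant first: 0xFEBB715B816B5007.
0xFEBB715B816B5007 = 18355389344105844743.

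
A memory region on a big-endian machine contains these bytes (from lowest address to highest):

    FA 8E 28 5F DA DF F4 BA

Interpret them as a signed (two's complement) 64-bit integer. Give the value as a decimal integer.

-392331725375540038

In big-endian order the high byte comes first in memory.
The bytes are already most-significant first: 0xFA8E285FDADFF4BA.
Top bit is set, so as a signed 64-bit value this is 0xFA8E285FDADFF4BA − 2^64 = -392331725375540038.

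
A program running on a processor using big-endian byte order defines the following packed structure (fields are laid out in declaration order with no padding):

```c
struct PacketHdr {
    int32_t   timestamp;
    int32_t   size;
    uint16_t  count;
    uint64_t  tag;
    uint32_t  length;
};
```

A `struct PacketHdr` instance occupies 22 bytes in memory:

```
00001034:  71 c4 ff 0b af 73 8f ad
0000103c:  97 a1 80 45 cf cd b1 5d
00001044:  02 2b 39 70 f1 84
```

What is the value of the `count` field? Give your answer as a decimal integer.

`count` follows `timestamp` (4 B), `size` (4 B), so it starts at offset 4 + 4 = 8 and occupies 2 bytes.
Bytes at offsets 8..9: 97 A1.
Big-endian: lowest address holds the most-significant byte.
The bytes are already most-significant first: 0x97A1.
0x97A1 = 38817.

38817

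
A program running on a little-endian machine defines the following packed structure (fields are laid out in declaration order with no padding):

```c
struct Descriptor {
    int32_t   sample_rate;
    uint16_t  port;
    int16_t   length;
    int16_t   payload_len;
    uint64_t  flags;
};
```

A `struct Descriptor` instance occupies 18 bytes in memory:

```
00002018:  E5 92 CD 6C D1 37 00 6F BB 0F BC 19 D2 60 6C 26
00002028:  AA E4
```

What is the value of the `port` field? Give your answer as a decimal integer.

14289

`port` follows `sample_rate` (4 bytes), so it starts at byte offset 4 and occupies 2 bytes.
Bytes at offsets 4..5: D1 37.
Little-endian: lowest address holds the least-significant byte.
Reassemble most-significant byte first: 37 D1 → 0x37D1.
0x37D1 = 14289.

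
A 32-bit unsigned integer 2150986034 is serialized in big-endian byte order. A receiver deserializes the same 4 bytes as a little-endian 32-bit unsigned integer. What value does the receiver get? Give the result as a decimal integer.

846280064

2150986034 in 32-bit hexadecimal is 0x80357132.
Stored big-endian, the bytes at ascending addresses are 80 35 71 32.
Read back as little-endian, the first byte is least significant, giving 0x32713580.
0x32713580 = 846280064.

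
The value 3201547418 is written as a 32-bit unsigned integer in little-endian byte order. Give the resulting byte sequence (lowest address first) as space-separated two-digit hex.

9A BC D3 BE

3201547418 in hexadecimal, padded to 32 bits, is 0xBED3BC9A.
Split into bytes (most-significant first): BE D3 BC 9A.
In little-endian order the low byte comes first in memory.
So at ascending addresses the bytes are 9A BC D3 BE.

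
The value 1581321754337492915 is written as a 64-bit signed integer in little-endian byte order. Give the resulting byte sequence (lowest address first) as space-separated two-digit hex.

1581321754337492915 in hexadecimal, padded to 64 bits, is 0x15F1FBC1E2E23FB3.
Split into bytes (most-significant first): 15 F1 FB C1 E2 E2 3F B3.
Little-endian stores the least-significant byte at the lowest address.
So at ascending addresses the bytes are B3 3F E2 E2 C1 FB F1 15.

B3 3F E2 E2 C1 FB F1 15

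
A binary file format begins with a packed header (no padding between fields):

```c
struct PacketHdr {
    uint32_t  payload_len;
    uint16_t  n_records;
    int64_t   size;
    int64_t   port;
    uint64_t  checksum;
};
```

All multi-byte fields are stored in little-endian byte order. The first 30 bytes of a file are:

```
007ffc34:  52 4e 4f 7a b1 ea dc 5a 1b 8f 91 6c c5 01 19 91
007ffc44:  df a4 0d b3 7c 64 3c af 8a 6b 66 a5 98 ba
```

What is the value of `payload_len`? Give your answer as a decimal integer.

2052017746

`payload_len` is the first field, at byte offset 0, occupying 4 bytes.
Bytes at offsets 0..3: 52 4E 4F 7A.
Little-endian: lowest address holds the least-significant byte.
Reassemble most-significant byte first: 7A 4F 4E 52 → 0x7A4F4E52.
0x7A4F4E52 = 2052017746.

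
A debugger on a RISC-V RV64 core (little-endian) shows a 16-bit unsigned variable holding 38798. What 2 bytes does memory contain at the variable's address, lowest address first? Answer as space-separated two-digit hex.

8E 97

38798 in hexadecimal, padded to 16 bits, is 0x978E.
Split into bytes (most-significant first): 97 8E.
Little-endian: lowest address holds the least-significant byte.
So at ascending addresses the bytes are 8E 97.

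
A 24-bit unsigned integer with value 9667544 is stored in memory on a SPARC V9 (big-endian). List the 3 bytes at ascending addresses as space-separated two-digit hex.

9667544 in hexadecimal, padded to 24 bits, is 0x9383D8.
Split into bytes (most-significant first): 93 83 D8.
Big-endian: lowest address holds the most-significant byte.
So the memory order matches the most-significant-first order: 93 83 D8.

93 83 D8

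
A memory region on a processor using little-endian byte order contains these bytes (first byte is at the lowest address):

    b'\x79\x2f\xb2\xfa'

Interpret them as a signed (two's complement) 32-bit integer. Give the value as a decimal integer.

Little-endian stores the least-significant byte at the lowest address.
Reassemble most-significant byte first: FA B2 2F 79 → 0xFAB22F79.
Top bit is set, so as a signed 32-bit value this is 0xFAB22F79 − 2^32 = -88985735.

-88985735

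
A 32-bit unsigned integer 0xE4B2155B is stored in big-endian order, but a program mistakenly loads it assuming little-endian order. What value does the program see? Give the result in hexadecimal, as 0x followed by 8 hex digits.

0x5B15B2E4

Stored big-endian, the bytes at ascending addresses are E4 B2 15 5B.
Read back as little-endian, the first byte is least significant, giving 0x5B15B2E4.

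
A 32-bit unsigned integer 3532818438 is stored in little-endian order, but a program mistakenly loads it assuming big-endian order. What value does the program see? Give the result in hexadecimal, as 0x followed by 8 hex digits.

3532818438 in 32-bit hexadecimal is 0xD2928806.
Stored little-endian, the bytes at ascending addresses are 06 88 92 D2.
Read back as big-endian, the last byte is least significant, giving 0x068892D2.

0x068892D2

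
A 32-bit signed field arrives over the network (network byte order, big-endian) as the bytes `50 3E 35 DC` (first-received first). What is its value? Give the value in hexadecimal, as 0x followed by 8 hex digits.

0x503E35DC

Big-endian stores the most-significant byte at the lowest address.
The bytes are already most-significant first: 0x503E35DC.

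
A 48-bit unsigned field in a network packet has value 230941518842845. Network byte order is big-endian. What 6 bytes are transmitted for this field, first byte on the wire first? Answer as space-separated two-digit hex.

230941518842845 in hexadecimal, padded to 48 bits, is 0xD20A4331CBDD.
Split into bytes (most-significant first): D2 0A 43 31 CB DD.
Big-endian: lowest address holds the most-significant byte.
So the memory order matches the most-significant-first order: D2 0A 43 31 CB DD.

D2 0A 43 31 CB DD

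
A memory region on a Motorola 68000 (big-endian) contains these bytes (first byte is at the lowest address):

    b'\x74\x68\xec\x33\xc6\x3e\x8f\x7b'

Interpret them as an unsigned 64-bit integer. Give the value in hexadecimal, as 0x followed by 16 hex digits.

Big-endian stores the most-significant byte at the lowest address.
The bytes are already most-significant first: 0x7468EC33C63E8F7B.

0x7468EC33C63E8F7B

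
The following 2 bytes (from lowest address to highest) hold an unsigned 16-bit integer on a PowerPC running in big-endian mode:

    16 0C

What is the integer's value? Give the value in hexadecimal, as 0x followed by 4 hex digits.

Big-endian: lowest address holds the most-significant byte.
The bytes are already most-significant first: 0x160C.

0x160C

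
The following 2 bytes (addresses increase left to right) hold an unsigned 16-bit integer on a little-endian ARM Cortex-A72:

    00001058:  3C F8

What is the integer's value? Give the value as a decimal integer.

63548

In little-endian order the low byte comes first in memory.
Reassemble most-significant byte first: F8 3C → 0xF83C.
0xF83C = 63548.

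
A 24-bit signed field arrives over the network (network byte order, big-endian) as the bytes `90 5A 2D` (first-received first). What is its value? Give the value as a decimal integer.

In big-endian order the high byte comes first in memory.
The bytes are already most-significant first: 0x905A2D.
Top bit is set, so as a signed 24-bit value this is 0x905A2D − 2^24 = -7316947.

-7316947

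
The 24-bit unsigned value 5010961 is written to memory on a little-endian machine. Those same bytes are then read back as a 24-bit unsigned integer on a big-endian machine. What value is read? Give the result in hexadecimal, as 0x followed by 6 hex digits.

5010961 in 24-bit hexadecimal is 0x4C7611.
Stored little-endian, the bytes at ascending addresses are 11 76 4C.
Read back as big-endian, the last byte is least significant, giving 0x11764C.

0x11764C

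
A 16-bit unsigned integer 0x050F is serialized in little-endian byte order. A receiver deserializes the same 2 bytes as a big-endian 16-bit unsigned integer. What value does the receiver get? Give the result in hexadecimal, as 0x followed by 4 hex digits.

Stored little-endian, the bytes at ascending addresses are 0F 05.
Read back as big-endian, the last byte is least significant, giving 0x0F05.

0x0F05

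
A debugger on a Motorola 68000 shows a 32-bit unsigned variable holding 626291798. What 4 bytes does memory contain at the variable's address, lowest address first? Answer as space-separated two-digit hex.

626291798 in hexadecimal, padded to 32 bits, is 0x25547456.
Split into bytes (most-significant first): 25 54 74 56.
In big-endian order the high byte comes first in memory.
So the memory order matches the most-significant-first order: 25 54 74 56.

25 54 74 56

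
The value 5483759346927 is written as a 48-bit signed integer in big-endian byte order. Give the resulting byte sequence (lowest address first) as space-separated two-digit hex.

04 FC C9 87 24 EF

5483759346927 in hexadecimal, padded to 48 bits, is 0x04FCC98724EF.
Split into bytes (most-significant first): 04 FC C9 87 24 EF.
In big-endian order the high byte comes first in memory.
So the memory order matches the most-significant-first order: 04 FC C9 87 24 EF.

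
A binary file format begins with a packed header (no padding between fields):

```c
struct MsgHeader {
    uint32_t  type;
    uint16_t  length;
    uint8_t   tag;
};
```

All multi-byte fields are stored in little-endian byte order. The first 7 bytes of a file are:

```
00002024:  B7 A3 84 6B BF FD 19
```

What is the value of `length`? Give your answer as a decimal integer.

64959

`length` follows `type` (4 bytes), so it starts at byte offset 4 and occupies 2 bytes.
Bytes at offsets 4..5: BF FD.
Little-endian: lowest address holds the least-significant byte.
Reassemble most-significant byte first: FD BF → 0xFDBF.
0xFDBF = 64959.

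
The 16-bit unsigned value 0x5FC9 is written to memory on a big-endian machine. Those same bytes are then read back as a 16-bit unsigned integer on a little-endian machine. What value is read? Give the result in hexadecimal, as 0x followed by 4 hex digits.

0xC95F

Stored big-endian, the bytes at ascending addresses are 5F C9.
Read back as little-endian, the first byte is least significant, giving 0xC95F.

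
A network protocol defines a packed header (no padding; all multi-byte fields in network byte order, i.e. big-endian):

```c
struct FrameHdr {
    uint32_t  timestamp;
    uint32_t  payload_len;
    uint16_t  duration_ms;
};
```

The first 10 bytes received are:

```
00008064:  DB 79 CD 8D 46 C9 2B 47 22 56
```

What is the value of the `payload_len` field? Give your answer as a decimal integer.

1187588935

`payload_len` follows `timestamp` (4 bytes), so it starts at byte offset 4 and occupies 4 bytes.
Bytes at offsets 4..7: 46 C9 2B 47.
In big-endian order the high byte comes first in memory.
The bytes are already most-significant first: 0x46C92B47.
0x46C92B47 = 1187588935.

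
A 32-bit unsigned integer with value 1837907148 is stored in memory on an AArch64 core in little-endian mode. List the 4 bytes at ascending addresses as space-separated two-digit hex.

1837907148 in hexadecimal, padded to 32 bits, is 0x6D8C3CCC.
Split into bytes (most-significant first): 6D 8C 3C CC.
In little-endian order the low byte comes first in memory.
So at ascending addresses the bytes are CC 3C 8C 6D.

CC 3C 8C 6D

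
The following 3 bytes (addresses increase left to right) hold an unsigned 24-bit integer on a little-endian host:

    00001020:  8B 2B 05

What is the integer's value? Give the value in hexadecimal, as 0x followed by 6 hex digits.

In little-endian order the low byte comes first in memory.
Reassemble most-significant byte first: 05 2B 8B → 0x052B8B.

0x052B8B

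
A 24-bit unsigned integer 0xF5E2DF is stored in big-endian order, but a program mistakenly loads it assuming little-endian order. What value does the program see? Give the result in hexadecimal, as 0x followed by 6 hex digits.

Stored big-endian, the bytes at ascending addresses are F5 E2 DF.
Read back as little-endian, the first byte is least significant, giving 0xDFE2F5.

0xDFE2F5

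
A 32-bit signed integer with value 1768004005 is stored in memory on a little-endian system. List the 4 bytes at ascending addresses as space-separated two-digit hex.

1768004005 in hexadecimal, padded to 32 bits, is 0x696199A5.
Split into bytes (most-significant first): 69 61 99 A5.
Little-endian: lowest address holds the least-significant byte.
So at ascending addresses the bytes are A5 99 61 69.

A5 99 61 69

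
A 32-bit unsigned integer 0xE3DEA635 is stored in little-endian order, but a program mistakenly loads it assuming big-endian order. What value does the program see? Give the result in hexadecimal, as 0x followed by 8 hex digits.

Stored little-endian, the bytes at ascending addresses are 35 A6 DE E3.
Read back as big-endian, the last byte is least significant, giving 0x35A6DEE3.

0x35A6DEE3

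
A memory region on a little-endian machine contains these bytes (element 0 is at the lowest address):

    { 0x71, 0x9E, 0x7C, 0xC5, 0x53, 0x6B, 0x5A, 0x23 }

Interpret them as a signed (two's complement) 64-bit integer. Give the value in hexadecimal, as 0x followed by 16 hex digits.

Little-endian: lowest address holds the least-significant byte.
Reassemble most-significant byte first: 23 5A 6B 53 C5 7C 9E 71 → 0x235A6B53C57C9E71.

0x235A6B53C57C9E71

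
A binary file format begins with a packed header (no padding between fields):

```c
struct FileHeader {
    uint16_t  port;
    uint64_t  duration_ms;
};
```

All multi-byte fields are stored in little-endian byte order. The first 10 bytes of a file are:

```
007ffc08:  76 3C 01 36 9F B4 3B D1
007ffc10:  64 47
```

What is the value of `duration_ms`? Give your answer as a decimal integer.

5144466728727557633

`duration_ms` follows `port` (2 bytes), so it starts at byte offset 2 and occupies 8 bytes.
Bytes at offsets 2..9: 01 36 9F B4 3B D1 64 47.
Little-endian: lowest address holds the least-significant byte.
Reassemble most-significant byte first: 47 64 D1 3B B4 9F 36 01 → 0x4764D13BB49F3601.
0x4764D13BB49F3601 = 5144466728727557633.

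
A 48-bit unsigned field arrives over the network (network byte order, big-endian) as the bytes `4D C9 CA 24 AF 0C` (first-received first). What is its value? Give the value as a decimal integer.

85529075166988

Big-endian stores the most-significant byte at the lowest address.
The bytes are already most-significant first: 0x4DC9CA24AF0C.
0x4DC9CA24AF0C = 85529075166988.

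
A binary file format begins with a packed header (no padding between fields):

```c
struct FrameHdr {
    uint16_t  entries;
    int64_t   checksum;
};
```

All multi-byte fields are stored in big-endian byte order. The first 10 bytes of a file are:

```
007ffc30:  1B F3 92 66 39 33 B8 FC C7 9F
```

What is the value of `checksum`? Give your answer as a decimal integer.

`checksum` follows `entries` (2 bytes), so it starts at byte offset 2 and occupies 8 bytes.
Bytes at offsets 2..9: 92 66 39 33 B8 FC C7 9F.
In big-endian order the high byte comes first in memory.
The bytes are already most-significant first: 0x92663933B8FCC79F.
Top bit is set, so as a signed 64-bit value this is 0x92663933B8FCC79F − 2^64 = -7897562002237896801.

-7897562002237896801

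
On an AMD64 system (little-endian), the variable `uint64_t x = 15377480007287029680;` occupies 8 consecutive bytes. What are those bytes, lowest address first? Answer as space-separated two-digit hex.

B0 BF 03 DF 97 C8 67 D5

15377480007287029680 in hexadecimal, padded to 64 bits, is 0xD567C897DF03BFB0.
Split into bytes (most-significant first): D5 67 C8 97 DF 03 BF B0.
Little-endian: lowest address holds the least-significant byte.
So at ascending addresses the bytes are B0 BF 03 DF 97 C8 67 D5.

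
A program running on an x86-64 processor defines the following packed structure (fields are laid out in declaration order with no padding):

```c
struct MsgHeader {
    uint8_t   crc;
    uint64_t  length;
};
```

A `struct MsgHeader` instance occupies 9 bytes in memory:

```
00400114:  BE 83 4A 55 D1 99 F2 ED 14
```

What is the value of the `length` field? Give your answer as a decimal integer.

`length` follows `crc` (1 byte), so it starts at byte offset 1 and occupies 8 bytes.
Bytes at offsets 1..8: 83 4A 55 D1 99 F2 ED 14.
In little-endian order the low byte comes first in memory.
Reassemble most-significant byte first: 14 ED F2 99 D1 55 4A 83 → 0x14EDF299D1554A83.
0x14EDF299D1554A83 = 1508128192694930051.

1508128192694930051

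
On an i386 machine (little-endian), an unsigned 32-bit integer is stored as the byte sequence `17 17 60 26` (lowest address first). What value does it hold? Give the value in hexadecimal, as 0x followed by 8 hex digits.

Little-endian stores the least-significant byte at the lowest address.
Reassemble most-significant byte first: 26 60 17 17 → 0x26601717.

0x26601717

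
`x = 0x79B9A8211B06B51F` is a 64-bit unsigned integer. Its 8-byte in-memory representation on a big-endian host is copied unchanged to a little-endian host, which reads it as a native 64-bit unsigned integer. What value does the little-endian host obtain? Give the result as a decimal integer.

Stored big-endian, the bytes at ascending addresses are 79 B9 A8 21 1B 06 B5 1F.
Read back as little-endian, the first byte is least significant, giving 0x1FB5061B21A8B979.
0x1FB5061B21A8B979 = 2284739099558984057.

2284739099558984057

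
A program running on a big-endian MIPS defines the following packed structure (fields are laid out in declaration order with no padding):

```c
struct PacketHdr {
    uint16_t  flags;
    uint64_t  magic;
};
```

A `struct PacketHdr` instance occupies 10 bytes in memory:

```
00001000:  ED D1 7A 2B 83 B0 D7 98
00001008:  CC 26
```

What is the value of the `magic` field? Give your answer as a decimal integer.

8803274692180364326

`magic` follows `flags` (2 bytes), so it starts at byte offset 2 and occupies 8 bytes.
Bytes at offsets 2..9: 7A 2B 83 B0 D7 98 CC 26.
Big-endian: lowest address holds the most-significant byte.
The bytes are already most-significant first: 0x7A2B83B0D798CC26.
0x7A2B83B0D798CC26 = 8803274692180364326.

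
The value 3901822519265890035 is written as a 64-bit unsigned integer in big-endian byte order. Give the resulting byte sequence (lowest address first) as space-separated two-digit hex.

3901822519265890035 in hexadecimal, padded to 64 bits, is 0x36260EE895768EF3.
Split into bytes (most-significant first): 36 26 0E E8 95 76 8E F3.
Big-endian: lowest address holds the most-significant byte.
So the memory order matches the most-significant-first order: 36 26 0E E8 95 76 8E F3.

36 26 0E E8 95 76 8E F3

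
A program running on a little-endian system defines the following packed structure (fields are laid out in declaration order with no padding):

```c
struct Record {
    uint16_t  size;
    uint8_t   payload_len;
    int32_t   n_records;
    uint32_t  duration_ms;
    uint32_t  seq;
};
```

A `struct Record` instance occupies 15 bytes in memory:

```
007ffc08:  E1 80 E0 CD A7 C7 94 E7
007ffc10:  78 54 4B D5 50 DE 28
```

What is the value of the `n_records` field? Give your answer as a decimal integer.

-1798854707

`n_records` follows `size` (2 B), `payload_len` (1 B), so it starts at offset 2 + 1 = 3 and occupies 4 bytes.
Bytes at offsets 3..6: CD A7 C7 94.
Little-endian: lowest address holds the least-significant byte.
Reassemble most-significant byte first: 94 C7 A7 CD → 0x94C7A7CD.
Top bit is set, so as a signed 32-bit value this is 0x94C7A7CD − 2^32 = -1798854707.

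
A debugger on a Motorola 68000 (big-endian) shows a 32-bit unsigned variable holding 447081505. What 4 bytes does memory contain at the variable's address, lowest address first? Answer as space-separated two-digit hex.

447081505 in hexadecimal, padded to 32 bits, is 0x1AA5EC21.
Split into bytes (most-significant first): 1A A5 EC 21.
Big-endian stores the most-significant byte at the lowest address.
So the memory order matches the most-significant-first order: 1A A5 EC 21.

1A A5 EC 21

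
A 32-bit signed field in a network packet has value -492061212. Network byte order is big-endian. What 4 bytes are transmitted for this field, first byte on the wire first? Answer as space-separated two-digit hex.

Two's complement of -492061212 in 32 bits: 492061212 = 0x1D54421C; invert → 0xE2ABBDE3; add 1 → 0xE2ABBDE4.
Split into bytes (most-significant first): E2 AB BD E4.
In big-endian order the high byte comes first in memory.
So the memory order matches the most-significant-first order: E2 AB BD E4.

E2 AB BD E4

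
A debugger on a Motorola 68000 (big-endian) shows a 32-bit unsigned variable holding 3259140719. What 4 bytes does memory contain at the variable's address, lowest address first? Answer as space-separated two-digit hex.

3259140719 in hexadecimal, padded to 32 bits, is 0xC2428A6F.
Split into bytes (most-significant first): C2 42 8A 6F.
In big-endian order the high byte comes first in memory.
So the memory order matches the most-significant-first order: C2 42 8A 6F.

C2 42 8A 6F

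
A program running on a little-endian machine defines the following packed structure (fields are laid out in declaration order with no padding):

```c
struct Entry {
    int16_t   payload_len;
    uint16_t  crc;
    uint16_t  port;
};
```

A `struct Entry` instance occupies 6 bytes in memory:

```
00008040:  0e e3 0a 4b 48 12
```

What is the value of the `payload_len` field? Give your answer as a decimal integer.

`payload_len` is the first field, at byte offset 0, occupying 2 bytes.
Bytes at offsets 0..1: 0E E3.
In little-endian order the low byte comes first in memory.
Reassemble most-significant byte first: E3 0E → 0xE30E.
Top bit is set, so as a signed 16-bit value this is 0xE30E − 2^16 = -7410.

-7410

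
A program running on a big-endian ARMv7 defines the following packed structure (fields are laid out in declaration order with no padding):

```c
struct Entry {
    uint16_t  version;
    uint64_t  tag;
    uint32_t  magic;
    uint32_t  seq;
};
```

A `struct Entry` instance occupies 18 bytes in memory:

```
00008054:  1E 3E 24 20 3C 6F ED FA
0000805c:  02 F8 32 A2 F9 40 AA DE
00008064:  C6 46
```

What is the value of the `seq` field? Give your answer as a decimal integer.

`seq` follows `version` (2 B), `tag` (8 B), `magic` (4 B), so it starts at offset 2 + 8 + 4 = 14 and occupies 4 bytes.
Bytes at offsets 14..17: AA DE C6 46.
Big-endian stores the most-significant byte at the lowest address.
The bytes are already most-significant first: 0xAADEC646.
0xAADEC646 = 2866726470.

2866726470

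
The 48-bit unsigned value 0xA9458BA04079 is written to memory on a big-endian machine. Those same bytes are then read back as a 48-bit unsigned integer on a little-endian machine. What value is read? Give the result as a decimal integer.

133318478349737

Stored big-endian, the bytes at ascending addresses are A9 45 8B A0 40 79.
Read back as little-endian, the first byte is least significant, giving 0x7940A08B45A9.
0x7940A08B45A9 = 133318478349737.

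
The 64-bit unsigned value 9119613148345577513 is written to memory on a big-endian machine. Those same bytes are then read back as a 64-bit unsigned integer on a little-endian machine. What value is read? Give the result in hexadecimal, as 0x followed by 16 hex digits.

0x29B01E34D75F8F7E

9119613148345577513 in 64-bit hexadecimal is 0x7E8F5FD7341EB029.
Stored big-endian, the bytes at ascending addresses are 7E 8F 5F D7 34 1E B0 29.
Read back as little-endian, the first byte is least significant, giving 0x29B01E34D75F8F7E.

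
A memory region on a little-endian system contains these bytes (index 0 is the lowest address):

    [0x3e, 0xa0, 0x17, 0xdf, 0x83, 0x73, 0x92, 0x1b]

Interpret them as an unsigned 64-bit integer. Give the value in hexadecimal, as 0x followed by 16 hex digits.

0x1B927383DF17A03E

Little-endian: lowest address holds the least-significant byte.
Reassemble most-significant byte first: 1B 92 73 83 DF 17 A0 3E → 0x1B927383DF17A03E.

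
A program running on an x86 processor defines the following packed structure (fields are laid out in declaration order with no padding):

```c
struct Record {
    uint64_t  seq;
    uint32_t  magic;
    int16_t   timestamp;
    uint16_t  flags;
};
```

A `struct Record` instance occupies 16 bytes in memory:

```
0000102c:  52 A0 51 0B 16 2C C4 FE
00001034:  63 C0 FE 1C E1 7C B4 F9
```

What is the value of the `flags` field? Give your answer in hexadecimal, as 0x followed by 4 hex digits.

`flags` follows `seq` (8 B), `magic` (4 B), `timestamp` (2 B), so it starts at offset 8 + 4 + 2 = 14 and occupies 2 bytes.
Bytes at offsets 14..15: B4 F9.
Little-endian: lowest address holds the least-significant byte.
Reassemble most-significant byte first: F9 B4 → 0xF9B4.

0xF9B4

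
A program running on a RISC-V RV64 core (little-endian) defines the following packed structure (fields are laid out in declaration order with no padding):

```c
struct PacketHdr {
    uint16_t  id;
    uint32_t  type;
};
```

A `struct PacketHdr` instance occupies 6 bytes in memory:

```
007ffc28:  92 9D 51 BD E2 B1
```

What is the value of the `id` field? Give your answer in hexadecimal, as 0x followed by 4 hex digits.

0x9D92

`id` is the first field, at byte offset 0, occupying 2 bytes.
Bytes at offsets 0..1: 92 9D.
Little-endian: lowest address holds the least-significant byte.
Reassemble most-significant byte first: 9D 92 → 0x9D92.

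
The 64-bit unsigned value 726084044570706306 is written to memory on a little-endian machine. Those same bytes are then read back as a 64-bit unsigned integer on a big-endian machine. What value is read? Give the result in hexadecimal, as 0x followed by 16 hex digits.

726084044570706306 in 64-bit hexadecimal is 0x0A13919771B74182.
Stored little-endian, the bytes at ascending addresses are 82 41 B7 71 97 91 13 0A.
Read back as big-endian, the last byte is least significant, giving 0x8241B7719791130A.

0x8241B7719791130A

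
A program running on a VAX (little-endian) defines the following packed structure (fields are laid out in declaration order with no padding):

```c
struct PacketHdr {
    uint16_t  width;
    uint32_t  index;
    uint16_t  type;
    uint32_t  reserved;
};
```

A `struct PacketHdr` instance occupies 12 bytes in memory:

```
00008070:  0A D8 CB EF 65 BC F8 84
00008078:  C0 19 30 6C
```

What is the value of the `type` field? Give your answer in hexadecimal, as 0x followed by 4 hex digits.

0x84F8

`type` follows `width` (2 B), `index` (4 B), so it starts at offset 2 + 4 = 6 and occupies 2 bytes.
Bytes at offsets 6..7: F8 84.
In little-endian order the low byte comes first in memory.
Reassemble most-significant byte first: 84 F8 → 0x84F8.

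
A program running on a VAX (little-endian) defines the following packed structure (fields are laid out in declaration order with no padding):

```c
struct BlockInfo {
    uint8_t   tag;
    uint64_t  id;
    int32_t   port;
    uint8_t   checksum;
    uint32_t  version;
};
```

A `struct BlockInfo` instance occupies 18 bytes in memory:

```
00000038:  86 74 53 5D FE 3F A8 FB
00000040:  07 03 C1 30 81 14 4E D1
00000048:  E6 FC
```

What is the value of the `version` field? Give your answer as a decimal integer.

4242985294

`version` follows `tag` (1 B), `id` (8 B), `port` (4 B), `checksum` (1 B), so it starts at offset 1 + 8 + 4 + 1 = 14 and occupies 4 bytes.
Bytes at offsets 14..17: 4E D1 E6 FC.
Little-endian stores the least-significant byte at the lowest address.
Reassemble most-significant byte first: FC E6 D1 4E → 0xFCE6D14E.
0xFCE6D14E = 4242985294.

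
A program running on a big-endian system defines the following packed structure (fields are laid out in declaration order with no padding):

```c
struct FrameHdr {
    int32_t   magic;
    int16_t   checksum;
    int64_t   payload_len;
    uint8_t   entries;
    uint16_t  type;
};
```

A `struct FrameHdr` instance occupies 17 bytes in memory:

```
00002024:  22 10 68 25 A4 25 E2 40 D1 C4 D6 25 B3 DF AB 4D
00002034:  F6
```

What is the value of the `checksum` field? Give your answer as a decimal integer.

-23515

`checksum` follows `magic` (4 bytes), so it starts at byte offset 4 and occupies 2 bytes.
Bytes at offsets 4..5: A4 25.
In big-endian order the high byte comes first in memory.
The bytes are already most-significant first: 0xA425.
Top bit is set, so as a signed 16-bit value this is 0xA425 − 2^16 = -23515.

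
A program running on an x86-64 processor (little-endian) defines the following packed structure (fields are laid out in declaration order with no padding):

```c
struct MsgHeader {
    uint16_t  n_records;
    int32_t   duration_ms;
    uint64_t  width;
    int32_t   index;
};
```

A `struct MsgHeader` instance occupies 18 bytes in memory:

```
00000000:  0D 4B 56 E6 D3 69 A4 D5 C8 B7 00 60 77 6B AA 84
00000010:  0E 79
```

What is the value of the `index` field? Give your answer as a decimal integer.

2030994602

`index` follows `n_records` (2 B), `duration_ms` (4 B), `width` (8 B), so it starts at offset 2 + 4 + 8 = 14 and occupies 4 bytes.
Bytes at offsets 14..17: AA 84 0E 79.
In little-endian order the low byte comes first in memory.
Reassemble most-significant byte first: 79 0E 84 AA → 0x790E84AA.
0x790E84AA = 2030994602.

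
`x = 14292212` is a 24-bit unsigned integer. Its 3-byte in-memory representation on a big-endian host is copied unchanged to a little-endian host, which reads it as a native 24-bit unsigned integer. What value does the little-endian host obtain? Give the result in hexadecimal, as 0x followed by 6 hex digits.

14292212 in 24-bit hexadecimal is 0xDA14F4.
Stored big-endian, the bytes at ascending addresses are DA 14 F4.
Read back as little-endian, the first byte is least significant, giving 0xF414DA.

0xF414DA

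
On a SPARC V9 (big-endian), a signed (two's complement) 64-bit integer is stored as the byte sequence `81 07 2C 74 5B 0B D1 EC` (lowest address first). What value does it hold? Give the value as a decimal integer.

-9149295239724543508

Big-endian stores the most-significant byte at the lowest address.
The bytes are already most-significant first: 0x81072C745B0BD1EC.
Top bit is set, so as a signed 64-bit value this is 0x81072C745B0BD1EC − 2^64 = -9149295239724543508.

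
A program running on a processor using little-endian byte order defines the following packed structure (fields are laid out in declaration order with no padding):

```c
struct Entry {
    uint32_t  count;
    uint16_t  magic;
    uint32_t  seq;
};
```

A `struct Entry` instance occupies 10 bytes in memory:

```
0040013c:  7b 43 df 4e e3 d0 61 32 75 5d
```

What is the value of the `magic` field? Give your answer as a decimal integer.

`magic` follows `count` (4 bytes), so it starts at byte offset 4 and occupies 2 bytes.
Bytes at offsets 4..5: E3 D0.
Little-endian: lowest address holds the least-significant byte.
Reassemble most-significant byte first: D0 E3 → 0xD0E3.
0xD0E3 = 53475.

53475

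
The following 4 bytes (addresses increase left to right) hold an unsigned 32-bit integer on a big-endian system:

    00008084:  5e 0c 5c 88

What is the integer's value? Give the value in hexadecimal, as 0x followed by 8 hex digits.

0x5E0C5C88

In big-endian order the high byte comes first in memory.
The bytes are already most-significant first: 0x5E0C5C88.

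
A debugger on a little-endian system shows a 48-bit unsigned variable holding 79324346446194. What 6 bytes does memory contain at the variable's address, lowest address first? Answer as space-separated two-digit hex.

79324346446194 in hexadecimal, padded to 48 bits, is 0x4825237DF172.
Split into bytes (most-significant first): 48 25 23 7D F1 72.
In little-endian order the low byte comes first in memory.
So at ascending addresses the bytes are 72 F1 7D 23 25 48.

72 F1 7D 23 25 48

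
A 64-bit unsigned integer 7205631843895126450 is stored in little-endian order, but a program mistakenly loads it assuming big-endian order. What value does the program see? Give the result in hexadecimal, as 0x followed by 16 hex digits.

0xB2A99C25FC8BFF63

7205631843895126450 in 64-bit hexadecimal is 0x63FF8BFC259CA9B2.
Stored little-endian, the bytes at ascending addresses are B2 A9 9C 25 FC 8B FF 63.
Read back as big-endian, the last byte is least significant, giving 0xB2A99C25FC8BFF63.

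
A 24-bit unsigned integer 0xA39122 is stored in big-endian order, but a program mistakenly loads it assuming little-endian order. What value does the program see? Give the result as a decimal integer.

Stored big-endian, the bytes at ascending addresses are A3 91 22.
Read back as little-endian, the first byte is least significant, giving 0x2291A3.
0x2291A3 = 2265507.

2265507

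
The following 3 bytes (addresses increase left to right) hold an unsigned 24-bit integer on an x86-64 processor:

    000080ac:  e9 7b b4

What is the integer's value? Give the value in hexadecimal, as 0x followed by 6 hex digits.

In little-endian order the low byte comes first in memory.
Reassemble most-significant byte first: B4 7B E9 → 0xB47BE9.

0xB47BE9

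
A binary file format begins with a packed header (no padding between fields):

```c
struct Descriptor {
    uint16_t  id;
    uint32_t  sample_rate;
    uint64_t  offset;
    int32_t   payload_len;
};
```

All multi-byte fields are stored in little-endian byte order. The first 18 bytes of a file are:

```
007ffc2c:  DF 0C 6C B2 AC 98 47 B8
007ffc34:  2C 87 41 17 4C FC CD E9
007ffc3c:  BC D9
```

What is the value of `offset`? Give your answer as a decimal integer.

`offset` follows `id` (2 B), `sample_rate` (4 B), so it starts at offset 2 + 4 = 6 and occupies 8 bytes.
Bytes at offsets 6..13: 47 B8 2C 87 41 17 4C FC.
Little-endian stores the least-significant byte at the lowest address.
Reassemble most-significant byte first: FC 4C 17 41 87 2C B8 47 → 0xFC4C1741872CB847.
0xFC4C1741872CB847 = 18179931365996017735.

18179931365996017735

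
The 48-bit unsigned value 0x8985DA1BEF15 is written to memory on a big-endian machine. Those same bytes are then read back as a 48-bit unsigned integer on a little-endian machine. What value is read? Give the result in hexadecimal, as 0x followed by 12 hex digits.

Stored big-endian, the bytes at ascending addresses are 89 85 DA 1B EF 15.
Read back as little-endian, the first byte is least significant, giving 0x15EF1BDA8589.

0x15EF1BDA8589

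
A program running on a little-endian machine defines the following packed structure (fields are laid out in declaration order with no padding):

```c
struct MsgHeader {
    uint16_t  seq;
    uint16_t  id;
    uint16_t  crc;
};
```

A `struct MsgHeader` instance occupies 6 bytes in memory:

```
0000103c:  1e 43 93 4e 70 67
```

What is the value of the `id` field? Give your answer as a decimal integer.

`id` follows `seq` (2 bytes), so it starts at byte offset 2 and occupies 2 bytes.
Bytes at offsets 2..3: 93 4E.
Little-endian: lowest address holds the least-significant byte.
Reassemble most-significant byte first: 4E 93 → 0x4E93.
0x4E93 = 20115.

20115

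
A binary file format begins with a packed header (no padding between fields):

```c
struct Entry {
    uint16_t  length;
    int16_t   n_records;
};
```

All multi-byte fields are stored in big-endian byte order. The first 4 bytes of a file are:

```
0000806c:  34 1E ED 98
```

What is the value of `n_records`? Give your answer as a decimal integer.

`n_records` follows `length` (2 bytes), so it starts at byte offset 2 and occupies 2 bytes.
Bytes at offsets 2..3: ED 98.
Big-endian: lowest address holds the most-significant byte.
The bytes are already most-significant first: 0xED98.
Top bit is set, so as a signed 16-bit value this is 0xED98 − 2^16 = -4712.

-4712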